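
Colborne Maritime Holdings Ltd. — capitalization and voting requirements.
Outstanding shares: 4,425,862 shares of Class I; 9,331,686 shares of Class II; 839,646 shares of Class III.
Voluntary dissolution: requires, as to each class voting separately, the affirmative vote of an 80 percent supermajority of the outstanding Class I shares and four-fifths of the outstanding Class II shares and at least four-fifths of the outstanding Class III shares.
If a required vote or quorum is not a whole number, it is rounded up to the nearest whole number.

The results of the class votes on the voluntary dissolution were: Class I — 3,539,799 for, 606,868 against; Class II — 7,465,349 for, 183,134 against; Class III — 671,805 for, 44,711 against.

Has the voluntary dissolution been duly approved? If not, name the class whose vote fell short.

Not approved — the Class I shares did not give the required vote.

Class I: 4/5 of 4425862 = 3540689.60, rounded up to 3540690; 3,540,690 required, 3,539,799 in favor — not approved.
Class II: 4/5 of 9331686 = 7465348.80, rounded up to 7465349; 7,465,349 required, 7,465,349 in favor — approved.
Class III: 4/5 of 839646 = 671716.80, rounded up to 671717; 671,717 required, 671,805 in favor — approved.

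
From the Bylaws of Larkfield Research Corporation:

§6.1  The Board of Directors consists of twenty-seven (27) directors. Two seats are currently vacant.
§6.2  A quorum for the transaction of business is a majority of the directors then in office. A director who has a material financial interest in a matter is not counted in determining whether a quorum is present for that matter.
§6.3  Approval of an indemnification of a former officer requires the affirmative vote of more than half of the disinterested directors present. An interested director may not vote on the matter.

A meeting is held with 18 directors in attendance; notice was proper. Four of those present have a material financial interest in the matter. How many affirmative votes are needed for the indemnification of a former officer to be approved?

The indemnification of a former officer requires a majority of the disinterested directors present (18 − 4 = 14).
A majority of 14 is 8.

8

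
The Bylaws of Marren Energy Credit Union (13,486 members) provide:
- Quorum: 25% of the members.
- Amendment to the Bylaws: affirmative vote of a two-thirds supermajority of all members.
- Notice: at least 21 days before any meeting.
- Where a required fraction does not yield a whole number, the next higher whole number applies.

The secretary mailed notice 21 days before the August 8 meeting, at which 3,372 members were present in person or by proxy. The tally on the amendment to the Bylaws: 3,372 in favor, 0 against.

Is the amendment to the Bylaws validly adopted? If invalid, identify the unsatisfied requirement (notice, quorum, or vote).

Notice: 21 days given; 21 required. Satisfied.
Quorum: 25% of 13,486 = 3,371.50, rounded up to 3,372; 3,372 present. Satisfied.
Vote: requires two-thirds of all members (13,486); 2/3 of 13486 = 8990.67, rounded up to 8991, so 8,991 needed; 3,372 in favor. Not satisfied.

Invalid — vote requirement not satisfied.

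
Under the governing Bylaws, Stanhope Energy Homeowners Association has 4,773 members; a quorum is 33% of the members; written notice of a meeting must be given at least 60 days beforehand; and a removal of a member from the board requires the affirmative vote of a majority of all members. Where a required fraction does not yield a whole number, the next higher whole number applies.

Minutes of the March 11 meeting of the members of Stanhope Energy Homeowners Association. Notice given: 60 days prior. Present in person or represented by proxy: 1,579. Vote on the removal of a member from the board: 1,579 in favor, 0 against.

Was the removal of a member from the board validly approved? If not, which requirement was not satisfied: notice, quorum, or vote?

Notice: 60 days given; 60 required. Satisfied.
Quorum: 33% of 4,773 = 1,575.09, rounded up to 1,576; 1,579 present. Satisfied.
Vote: requires a majority of all members (4,773); a majority of 4773 is 2387, so 2,387 needed; 1,579 in favor. Not satisfied.

Invalid — vote requirement not satisfied.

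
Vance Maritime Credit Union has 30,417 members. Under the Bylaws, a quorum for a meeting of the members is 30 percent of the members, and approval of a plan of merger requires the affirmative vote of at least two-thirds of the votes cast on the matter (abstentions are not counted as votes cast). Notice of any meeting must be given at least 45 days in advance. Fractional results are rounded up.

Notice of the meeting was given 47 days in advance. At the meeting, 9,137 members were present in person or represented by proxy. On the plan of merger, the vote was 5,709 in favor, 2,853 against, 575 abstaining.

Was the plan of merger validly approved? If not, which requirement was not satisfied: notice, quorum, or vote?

Notice: 47 days given; 45 required. Satisfied.
Quorum: 30% of 30,417 = 9,125.10, rounded up to 9,126; 9,137 present. Satisfied.
Vote: requires two-thirds of the votes cast (9,137 − 575 abstaining = 8,562); 2/3 of 8562 = 5708, so 5,708 needed; 5,709 in favor. Satisfied.

Valid — all requirements satisfied.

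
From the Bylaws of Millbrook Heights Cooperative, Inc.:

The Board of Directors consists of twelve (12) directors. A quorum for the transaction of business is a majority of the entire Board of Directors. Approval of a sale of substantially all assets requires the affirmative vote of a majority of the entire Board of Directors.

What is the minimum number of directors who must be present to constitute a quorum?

A majority of 12 is 7.

7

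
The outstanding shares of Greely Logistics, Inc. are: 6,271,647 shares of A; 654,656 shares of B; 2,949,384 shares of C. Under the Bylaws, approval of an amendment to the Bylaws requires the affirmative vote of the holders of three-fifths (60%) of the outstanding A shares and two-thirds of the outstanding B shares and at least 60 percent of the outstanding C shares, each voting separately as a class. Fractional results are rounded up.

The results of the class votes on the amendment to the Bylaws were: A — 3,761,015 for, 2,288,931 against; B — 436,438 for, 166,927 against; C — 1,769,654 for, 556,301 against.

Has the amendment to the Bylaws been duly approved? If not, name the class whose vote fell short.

Not approved — the A shares did not give the required vote.

A: 3/5 of 6271647 = 3762988.20, rounded up to 3762989; 3,762,989 required, 3,761,015 in favor — not approved.
B: 2/3 of 654656 = 436437.33, rounded up to 436438; 436,438 required, 436,438 in favor — approved.
C: 3/5 of 2949384 = 1769630.40, rounded up to 1769631; 1,769,631 required, 1,769,654 in favor — approved.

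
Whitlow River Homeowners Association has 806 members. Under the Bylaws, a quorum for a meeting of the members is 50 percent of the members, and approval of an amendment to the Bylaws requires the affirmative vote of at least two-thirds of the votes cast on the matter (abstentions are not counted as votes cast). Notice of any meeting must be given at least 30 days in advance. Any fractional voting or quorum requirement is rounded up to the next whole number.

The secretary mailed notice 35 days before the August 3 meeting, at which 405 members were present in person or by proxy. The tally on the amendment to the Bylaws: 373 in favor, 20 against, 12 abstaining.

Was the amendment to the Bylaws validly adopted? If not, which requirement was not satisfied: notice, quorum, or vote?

Valid — all requirements satisfied.

Notice: 35 days given; 30 required. Satisfied.
Quorum: 50% of 806 = 403; 405 present. Satisfied.
Vote: requires two-thirds of the votes cast (405 − 12 abstaining = 393); 2/3 of 393 = 262, so 262 needed; 373 in favor. Satisfied.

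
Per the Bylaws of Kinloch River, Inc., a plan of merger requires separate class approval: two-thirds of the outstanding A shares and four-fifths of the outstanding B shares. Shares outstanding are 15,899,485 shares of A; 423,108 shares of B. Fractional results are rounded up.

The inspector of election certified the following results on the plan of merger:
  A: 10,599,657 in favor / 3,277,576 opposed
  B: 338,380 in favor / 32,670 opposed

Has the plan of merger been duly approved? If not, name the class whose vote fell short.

A: 2/3 of 15899485 = 10599656.67, rounded up to 10599657; 10,599,657 required, 10,599,657 in favor — approved.
B: 4/5 of 423108 = 338486.40, rounded up to 338487; 338,487 required, 338,380 in favor — not approved.

Not approved — the B shares did not give the required vote.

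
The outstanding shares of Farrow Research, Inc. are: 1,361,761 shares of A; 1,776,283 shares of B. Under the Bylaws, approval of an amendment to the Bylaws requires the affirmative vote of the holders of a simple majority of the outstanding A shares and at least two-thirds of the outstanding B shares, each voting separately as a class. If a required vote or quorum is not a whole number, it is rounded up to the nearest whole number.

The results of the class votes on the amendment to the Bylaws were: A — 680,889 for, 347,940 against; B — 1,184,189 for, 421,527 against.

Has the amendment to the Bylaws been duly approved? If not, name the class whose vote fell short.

A: a majority of 1361761 is 680881; 680,881 required, 680,889 in favor — approved.
B: 2/3 of 1776283 = 1184188.67, rounded up to 1184189; 1,184,189 required, 1,184,189 in favor — approved.

Approved — every class gave the required vote.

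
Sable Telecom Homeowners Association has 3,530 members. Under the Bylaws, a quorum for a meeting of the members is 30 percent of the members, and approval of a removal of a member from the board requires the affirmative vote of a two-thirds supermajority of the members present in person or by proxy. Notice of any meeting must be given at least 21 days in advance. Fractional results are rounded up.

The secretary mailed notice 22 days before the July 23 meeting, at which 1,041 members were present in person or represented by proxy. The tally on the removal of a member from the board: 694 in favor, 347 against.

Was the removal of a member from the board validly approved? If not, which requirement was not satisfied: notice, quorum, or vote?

Invalid — quorum requirement not satisfied.

Notice: 22 days given; 21 required. Satisfied.
Quorum: 30% of 3,530 = 1,059; 1,041 present. Not satisfied.
Vote: requires two-thirds of those present (1,041); 2/3 of 1041 = 694, so 694 needed; 694 in favor. Satisfied.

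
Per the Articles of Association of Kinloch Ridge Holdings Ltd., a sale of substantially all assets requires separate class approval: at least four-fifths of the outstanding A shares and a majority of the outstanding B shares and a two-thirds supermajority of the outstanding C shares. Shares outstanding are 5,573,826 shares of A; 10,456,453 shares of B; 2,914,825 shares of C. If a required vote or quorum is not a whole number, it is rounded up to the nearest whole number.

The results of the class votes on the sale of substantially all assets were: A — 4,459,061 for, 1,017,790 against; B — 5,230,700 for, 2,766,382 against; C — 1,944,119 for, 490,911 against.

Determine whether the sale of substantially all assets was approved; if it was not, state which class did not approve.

A: 4/5 of 5573826 = 4459060.80, rounded up to 4459061; 4,459,061 required, 4,459,061 in favor — approved.
B: a majority of 10456453 is 5228227; 5,228,227 required, 5,230,700 in favor — approved.
C: 2/3 of 2914825 = 1943216.67, rounded up to 1943217; 1,943,217 required, 1,944,119 in favor — approved.

Approved — every class gave the required vote.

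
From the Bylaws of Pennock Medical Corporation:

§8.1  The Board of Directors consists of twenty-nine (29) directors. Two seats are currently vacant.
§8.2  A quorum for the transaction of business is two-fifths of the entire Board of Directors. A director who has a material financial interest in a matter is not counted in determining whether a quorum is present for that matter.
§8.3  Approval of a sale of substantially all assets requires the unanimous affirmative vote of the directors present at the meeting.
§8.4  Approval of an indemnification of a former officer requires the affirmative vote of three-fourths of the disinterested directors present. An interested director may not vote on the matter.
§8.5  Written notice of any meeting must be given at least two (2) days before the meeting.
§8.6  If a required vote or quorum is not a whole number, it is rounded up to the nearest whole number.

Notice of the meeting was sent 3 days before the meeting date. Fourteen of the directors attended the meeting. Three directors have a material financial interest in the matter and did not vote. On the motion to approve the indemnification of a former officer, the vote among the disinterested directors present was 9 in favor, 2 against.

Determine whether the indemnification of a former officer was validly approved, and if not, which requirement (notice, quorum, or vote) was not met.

Notice: 3 days given; 2 required (3 ≥ 2). Satisfied.
Quorum: 14 present, but the 3 interested directors do not count, leaving 11. Quorum is 12. Not satisfied.
Vote: the indemnification of a former officer requires three-fourths of the disinterested directors present (14 − 3 = 11). 3/4 of 11 = 8.25, rounded up to 9, so 9 affirmative votes are needed; 9 voted in favor. Satisfied. (Moot — without a quorum no business can be validly transacted.)

Invalid — quorum requirement not satisfied.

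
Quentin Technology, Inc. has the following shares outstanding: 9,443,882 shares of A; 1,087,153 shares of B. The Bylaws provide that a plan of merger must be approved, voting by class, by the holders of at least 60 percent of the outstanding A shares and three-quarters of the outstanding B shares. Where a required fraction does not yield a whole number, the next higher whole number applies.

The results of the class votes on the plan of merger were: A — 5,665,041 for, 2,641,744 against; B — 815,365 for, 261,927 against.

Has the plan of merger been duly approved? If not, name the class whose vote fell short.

A: 3/5 of 9443882 = 5666329.20, rounded up to 5666330; 5,666,330 required, 5,665,041 in favor — not approved.
B: 3/4 of 1087153 = 815364.75, rounded up to 815365; 815,365 required, 815,365 in favor — approved.

Not approved — the A shares did not give the required vote.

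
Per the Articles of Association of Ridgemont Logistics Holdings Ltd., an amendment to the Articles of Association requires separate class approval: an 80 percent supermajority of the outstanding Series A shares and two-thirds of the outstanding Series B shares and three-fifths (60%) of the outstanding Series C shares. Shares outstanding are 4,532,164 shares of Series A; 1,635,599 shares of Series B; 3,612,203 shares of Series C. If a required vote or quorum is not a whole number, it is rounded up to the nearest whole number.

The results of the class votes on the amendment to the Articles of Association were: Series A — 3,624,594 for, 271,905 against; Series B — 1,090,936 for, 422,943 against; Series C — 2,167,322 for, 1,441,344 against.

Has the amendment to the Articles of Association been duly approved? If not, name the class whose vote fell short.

Series A: 4/5 of 4532164 = 3625731.20, rounded up to 3625732; 3,625,732 required, 3,624,594 in favor — not approved.
Series B: 2/3 of 1635599 = 1090399.33, rounded up to 1090400; 1,090,400 required, 1,090,936 in favor — approved.
Series C: 3/5 of 3612203 = 2167321.80, rounded up to 2167322; 2,167,322 required, 2,167,322 in favor — approved.

Not approved — the Series A shares did not give the required vote.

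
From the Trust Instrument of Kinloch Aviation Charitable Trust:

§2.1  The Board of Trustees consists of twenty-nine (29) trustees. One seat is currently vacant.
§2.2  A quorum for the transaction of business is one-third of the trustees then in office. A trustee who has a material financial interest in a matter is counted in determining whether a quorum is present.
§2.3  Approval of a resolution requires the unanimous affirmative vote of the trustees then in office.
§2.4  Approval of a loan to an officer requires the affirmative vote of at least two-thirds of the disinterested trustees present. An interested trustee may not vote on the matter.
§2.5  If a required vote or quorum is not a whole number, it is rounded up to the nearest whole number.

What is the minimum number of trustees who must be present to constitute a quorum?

10

1/3 of 28 = 9.33, rounded up to 10.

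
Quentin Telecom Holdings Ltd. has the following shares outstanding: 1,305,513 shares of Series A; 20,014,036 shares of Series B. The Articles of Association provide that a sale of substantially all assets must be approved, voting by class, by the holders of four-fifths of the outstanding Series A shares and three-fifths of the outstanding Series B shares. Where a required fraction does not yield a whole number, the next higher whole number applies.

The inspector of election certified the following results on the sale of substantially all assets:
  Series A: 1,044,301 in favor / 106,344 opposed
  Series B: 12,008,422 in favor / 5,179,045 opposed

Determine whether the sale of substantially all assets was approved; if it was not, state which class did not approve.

Not approved — the Series A shares did not give the required vote.

Series A: 4/5 of 1305513 = 1044410.40, rounded up to 1044411; 1,044,411 required, 1,044,301 in favor — not approved.
Series B: 3/5 of 20014036 = 12008421.60, rounded up to 12008422; 12,008,422 required, 12,008,422 in favor — approved.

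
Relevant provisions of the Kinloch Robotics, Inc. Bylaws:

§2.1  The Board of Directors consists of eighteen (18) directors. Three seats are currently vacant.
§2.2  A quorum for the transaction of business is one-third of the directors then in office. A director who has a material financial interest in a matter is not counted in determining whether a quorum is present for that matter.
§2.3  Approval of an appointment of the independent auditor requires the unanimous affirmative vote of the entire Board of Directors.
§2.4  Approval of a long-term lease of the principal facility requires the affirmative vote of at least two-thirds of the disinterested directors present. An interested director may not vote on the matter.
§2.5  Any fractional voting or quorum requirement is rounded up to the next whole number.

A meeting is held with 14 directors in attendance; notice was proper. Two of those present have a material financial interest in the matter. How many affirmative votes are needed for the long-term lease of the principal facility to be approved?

8

The long-term lease of the principal facility requires two-thirds of the disinterested directors present (14 − 2 = 12).
2/3 of 12 = 8.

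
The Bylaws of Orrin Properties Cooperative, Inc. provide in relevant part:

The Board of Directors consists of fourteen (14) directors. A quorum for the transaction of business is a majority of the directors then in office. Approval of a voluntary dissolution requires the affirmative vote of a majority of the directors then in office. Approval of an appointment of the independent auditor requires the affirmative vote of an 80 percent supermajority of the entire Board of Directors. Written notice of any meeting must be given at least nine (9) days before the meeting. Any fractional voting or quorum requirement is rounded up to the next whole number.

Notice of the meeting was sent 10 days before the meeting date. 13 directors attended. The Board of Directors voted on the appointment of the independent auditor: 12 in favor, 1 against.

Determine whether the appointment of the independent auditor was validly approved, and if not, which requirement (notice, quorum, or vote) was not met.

Valid — all requirements satisfied.

Notice: 10 days given; 9 required (10 ≥ 9). Satisfied.
Quorum: 13 present; quorum is 8. Satisfied.
Vote: the appointment of the independent auditor requires four-fifths of the entire Board of Directors (14). 4/5 of 14 = 11.20, rounded up to 12, so 12 affirmative votes are needed; 12 voted in favor. Satisfied.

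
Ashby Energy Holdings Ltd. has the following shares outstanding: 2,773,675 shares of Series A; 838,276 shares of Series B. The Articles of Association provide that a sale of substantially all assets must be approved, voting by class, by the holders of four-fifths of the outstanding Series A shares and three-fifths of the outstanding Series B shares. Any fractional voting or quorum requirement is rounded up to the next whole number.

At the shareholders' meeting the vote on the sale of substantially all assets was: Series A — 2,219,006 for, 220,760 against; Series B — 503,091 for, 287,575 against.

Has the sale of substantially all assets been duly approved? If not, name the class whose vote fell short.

Series A: 4/5 of 2773675 = 2218940; 2,218,940 required, 2,219,006 in favor — approved.
Series B: 3/5 of 838276 = 502965.60, rounded up to 502966; 502,966 required, 503,091 in favor — approved.

Approved — every class gave the required vote.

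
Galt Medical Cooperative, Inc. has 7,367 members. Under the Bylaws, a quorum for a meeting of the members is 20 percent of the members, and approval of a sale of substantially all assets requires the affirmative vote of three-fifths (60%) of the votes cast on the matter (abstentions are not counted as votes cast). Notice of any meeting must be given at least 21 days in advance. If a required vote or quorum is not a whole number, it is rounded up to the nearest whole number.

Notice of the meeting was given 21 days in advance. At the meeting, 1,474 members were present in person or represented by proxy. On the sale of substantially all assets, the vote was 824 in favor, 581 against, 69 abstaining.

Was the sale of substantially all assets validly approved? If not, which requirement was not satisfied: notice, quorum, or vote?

Invalid — vote requirement not satisfied.

Notice: 21 days given; 21 required. Satisfied.
Quorum: 20% of 7,367 = 1,473.40, rounded up to 1,474; 1,474 present. Satisfied.
Vote: requires three-fifths of the votes cast (1,474 − 69 abstaining = 1,405); 3/5 of 1405 = 843, so 843 needed; 824 in favor. Not satisfied.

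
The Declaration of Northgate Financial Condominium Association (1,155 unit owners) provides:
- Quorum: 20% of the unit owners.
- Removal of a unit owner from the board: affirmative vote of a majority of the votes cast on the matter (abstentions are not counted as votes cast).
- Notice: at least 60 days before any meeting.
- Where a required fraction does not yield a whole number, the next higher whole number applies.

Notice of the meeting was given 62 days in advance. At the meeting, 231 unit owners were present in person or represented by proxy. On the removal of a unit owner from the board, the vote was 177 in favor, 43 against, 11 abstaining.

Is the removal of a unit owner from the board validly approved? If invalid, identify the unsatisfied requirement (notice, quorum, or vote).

Notice: 62 days given; 60 required. Satisfied.
Quorum: 20% of 1,155 = 231; 231 present. Satisfied.
Vote: requires a majority of the votes cast (231 − 11 abstaining = 220); a majority of 220 is 111, so 111 needed; 177 in favor. Satisfied.

Valid — all requirements satisfied.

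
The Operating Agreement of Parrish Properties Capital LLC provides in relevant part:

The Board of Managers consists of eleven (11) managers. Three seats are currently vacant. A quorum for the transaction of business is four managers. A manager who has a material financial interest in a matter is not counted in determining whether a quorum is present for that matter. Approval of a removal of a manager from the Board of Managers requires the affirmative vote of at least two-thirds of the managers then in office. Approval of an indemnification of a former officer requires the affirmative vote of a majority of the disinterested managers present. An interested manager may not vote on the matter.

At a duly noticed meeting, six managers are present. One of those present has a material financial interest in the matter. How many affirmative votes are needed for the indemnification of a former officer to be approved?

3

The indemnification of a former officer requires a majority of the disinterested managers present (6 − 1 = 5).
A majority of 5 is 3.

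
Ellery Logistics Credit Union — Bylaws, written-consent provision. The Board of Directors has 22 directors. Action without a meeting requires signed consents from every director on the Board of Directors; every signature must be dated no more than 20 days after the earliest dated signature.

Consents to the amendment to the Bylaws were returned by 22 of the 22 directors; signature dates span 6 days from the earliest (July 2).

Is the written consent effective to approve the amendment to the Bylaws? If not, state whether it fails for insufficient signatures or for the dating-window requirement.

Signatures required: all of 22 — unanimous means all 22, so 22 needed; 22 signed. Sufficient.
Dating window: the latest signature is 6 days after the earliest; the limit is 20 days. Within the window.

Effective — both the signature and dating-window requirements are satisfied.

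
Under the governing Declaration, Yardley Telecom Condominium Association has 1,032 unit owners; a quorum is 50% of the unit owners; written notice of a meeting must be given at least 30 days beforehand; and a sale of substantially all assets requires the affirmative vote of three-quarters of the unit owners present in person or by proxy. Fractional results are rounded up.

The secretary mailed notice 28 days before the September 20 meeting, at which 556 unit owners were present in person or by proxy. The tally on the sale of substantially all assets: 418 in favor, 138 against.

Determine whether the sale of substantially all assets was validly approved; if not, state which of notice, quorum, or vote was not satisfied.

Notice: 28 days given; 30 required. Not satisfied.
Quorum: 50% of 1,032 = 516; 556 present. Satisfied.
Vote: requires three-fourths of those present (556); 3/4 of 556 = 417, so 417 needed; 418 in favor. Satisfied.

Invalid — notice requirement not satisfied.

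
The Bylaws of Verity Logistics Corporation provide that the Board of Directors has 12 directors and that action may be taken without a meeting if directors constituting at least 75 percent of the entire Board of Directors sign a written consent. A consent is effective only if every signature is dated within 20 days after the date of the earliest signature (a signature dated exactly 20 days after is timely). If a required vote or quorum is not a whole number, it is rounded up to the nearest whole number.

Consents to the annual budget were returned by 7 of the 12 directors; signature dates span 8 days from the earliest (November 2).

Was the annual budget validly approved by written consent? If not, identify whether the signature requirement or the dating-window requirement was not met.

Signatures required: at least 75 percent of 12 — 3/4 of 12 = 9, so 9 needed; 7 signed. Insufficient.
Dating window: the latest signature is 8 days after the earliest; the limit is 20 days. Within the window.

Not effective — insufficient signatures.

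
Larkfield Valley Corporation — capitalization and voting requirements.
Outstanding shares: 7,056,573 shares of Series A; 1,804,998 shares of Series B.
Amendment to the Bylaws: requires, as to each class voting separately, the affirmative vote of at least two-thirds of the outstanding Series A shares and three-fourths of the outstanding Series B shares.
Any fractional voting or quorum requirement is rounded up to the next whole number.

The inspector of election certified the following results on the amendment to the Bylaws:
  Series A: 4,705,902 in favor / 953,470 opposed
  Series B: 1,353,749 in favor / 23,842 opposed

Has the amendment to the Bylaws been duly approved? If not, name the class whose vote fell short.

Series A: 2/3 of 7056573 = 4704382; 4,704,382 required, 4,705,902 in favor — approved.
Series B: 3/4 of 1804998 = 1353748.50, rounded up to 1353749; 1,353,749 required, 1,353,749 in favor — approved.

Approved — every class gave the required vote.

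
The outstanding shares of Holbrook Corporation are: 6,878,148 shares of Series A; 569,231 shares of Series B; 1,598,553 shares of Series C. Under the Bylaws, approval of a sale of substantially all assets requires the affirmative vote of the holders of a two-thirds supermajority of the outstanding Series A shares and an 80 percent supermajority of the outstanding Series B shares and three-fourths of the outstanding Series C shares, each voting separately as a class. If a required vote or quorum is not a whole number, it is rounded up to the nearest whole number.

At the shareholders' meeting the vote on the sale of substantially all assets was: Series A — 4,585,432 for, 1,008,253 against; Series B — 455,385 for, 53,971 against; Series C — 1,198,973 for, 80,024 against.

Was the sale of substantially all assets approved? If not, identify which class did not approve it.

Series A: 2/3 of 6878148 = 4585432; 4,585,432 required, 4,585,432 in favor — approved.
Series B: 4/5 of 569231 = 455384.80, rounded up to 455385; 455,385 required, 455,385 in favor — approved.
Series C: 3/4 of 1598553 = 1198914.75, rounded up to 1198915; 1,198,915 required, 1,198,973 in favor — approved.

Approved — every class gave the required vote.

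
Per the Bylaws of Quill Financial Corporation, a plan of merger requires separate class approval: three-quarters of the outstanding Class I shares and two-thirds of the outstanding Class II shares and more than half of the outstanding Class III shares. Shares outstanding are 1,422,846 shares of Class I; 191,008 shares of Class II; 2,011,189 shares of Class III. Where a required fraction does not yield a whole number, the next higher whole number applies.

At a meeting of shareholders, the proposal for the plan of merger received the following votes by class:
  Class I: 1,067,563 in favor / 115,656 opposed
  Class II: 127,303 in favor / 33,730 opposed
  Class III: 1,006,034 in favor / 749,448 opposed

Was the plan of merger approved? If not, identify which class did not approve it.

Not approved — the Class II shares did not give the required vote.

Class I: 3/4 of 1422846 = 1067134.50, rounded up to 1067135; 1,067,135 required, 1,067,563 in favor — approved.
Class II: 2/3 of 191008 = 127338.67, rounded up to 127339; 127,339 required, 127,303 in favor — not approved.
Class III: a majority of 2011189 is 1005595; 1,005,595 required, 1,006,034 in favor — approved.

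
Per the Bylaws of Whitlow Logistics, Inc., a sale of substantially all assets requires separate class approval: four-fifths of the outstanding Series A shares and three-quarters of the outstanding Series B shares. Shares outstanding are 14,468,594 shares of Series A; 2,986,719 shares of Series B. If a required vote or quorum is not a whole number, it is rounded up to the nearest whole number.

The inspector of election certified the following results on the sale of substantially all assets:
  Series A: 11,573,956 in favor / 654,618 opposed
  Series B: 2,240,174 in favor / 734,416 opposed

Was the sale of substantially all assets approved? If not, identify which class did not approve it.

Series A: 4/5 of 14468594 = 11574875.20, rounded up to 11574876; 11,574,876 required, 11,573,956 in favor — not approved.
Series B: 3/4 of 2986719 = 2240039.25, rounded up to 2240040; 2,240,040 required, 2,240,174 in favor — approved.

Not approved — the Series A shares did not give the required vote.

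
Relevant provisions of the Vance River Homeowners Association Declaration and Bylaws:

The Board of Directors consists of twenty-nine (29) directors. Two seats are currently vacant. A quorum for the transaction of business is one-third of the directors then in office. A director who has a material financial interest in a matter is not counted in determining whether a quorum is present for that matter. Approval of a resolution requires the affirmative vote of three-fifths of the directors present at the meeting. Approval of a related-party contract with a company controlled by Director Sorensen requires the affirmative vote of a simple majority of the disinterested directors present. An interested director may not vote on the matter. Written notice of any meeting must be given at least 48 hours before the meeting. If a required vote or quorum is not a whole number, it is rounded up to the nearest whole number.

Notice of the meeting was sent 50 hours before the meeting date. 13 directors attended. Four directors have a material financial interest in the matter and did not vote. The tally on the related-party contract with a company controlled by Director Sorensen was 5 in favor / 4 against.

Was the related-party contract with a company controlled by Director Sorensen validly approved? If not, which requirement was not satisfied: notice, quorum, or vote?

Notice: 50 hours given; 48 required (50 ≥ 48). Satisfied.
Quorum: 13 present, but the 4 interested directors do not count, leaving 9. Quorum is 9. Satisfied.
Vote: the related-party contract with a company controlled by Director Sorensen requires a majority of the disinterested directors present (13 − 4 = 9). A majority of 9 is 5, so 5 affirmative votes are needed; 5 voted in favor. Satisfied.

Valid — all requirements satisfied.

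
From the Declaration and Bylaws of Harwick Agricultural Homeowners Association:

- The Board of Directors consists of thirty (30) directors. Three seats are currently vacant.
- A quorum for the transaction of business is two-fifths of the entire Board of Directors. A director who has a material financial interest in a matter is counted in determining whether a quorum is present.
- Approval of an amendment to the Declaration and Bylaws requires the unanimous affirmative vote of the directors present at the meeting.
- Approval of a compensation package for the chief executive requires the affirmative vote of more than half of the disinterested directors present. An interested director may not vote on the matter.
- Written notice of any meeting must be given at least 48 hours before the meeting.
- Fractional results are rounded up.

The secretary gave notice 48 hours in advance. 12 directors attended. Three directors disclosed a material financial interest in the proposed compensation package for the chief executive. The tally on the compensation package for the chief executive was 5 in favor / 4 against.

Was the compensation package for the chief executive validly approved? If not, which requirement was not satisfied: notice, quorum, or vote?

Notice: 48 hours given; 48 required (48 ≥ 48). Satisfied.
Quorum: 12 present (interested directors count toward quorum); quorum is 12. Satisfied.
Vote: the compensation package for the chief executive requires a majority of the disinterested directors present (12 − 3 = 9). A majority of 9 is 5, so 5 affirmative votes are needed; 5 voted in favor. Satisfied.

Valid — all requirements satisfied.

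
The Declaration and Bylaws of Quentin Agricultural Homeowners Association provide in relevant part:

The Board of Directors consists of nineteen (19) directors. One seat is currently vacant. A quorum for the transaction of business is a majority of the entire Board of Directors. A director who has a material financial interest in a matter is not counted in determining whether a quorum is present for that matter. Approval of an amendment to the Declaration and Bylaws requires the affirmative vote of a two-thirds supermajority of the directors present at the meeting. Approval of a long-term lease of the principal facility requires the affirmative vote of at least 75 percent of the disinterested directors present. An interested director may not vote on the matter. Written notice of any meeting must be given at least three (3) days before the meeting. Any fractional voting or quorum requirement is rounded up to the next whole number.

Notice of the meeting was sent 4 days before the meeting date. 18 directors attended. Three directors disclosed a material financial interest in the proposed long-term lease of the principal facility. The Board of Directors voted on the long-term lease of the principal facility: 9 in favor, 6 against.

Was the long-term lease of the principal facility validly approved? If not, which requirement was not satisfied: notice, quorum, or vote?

Invalid — vote requirement not satisfied.

Notice: 4 days given; 3 required (4 ≥ 3). Satisfied.
Quorum: 18 present, but the 3 interested directors do not count, leaving 15. Quorum is 10. Satisfied.
Vote: the long-term lease of the principal facility requires three-fourths of the disinterested directors present (18 − 3 = 15). 3/4 of 15 = 11.25, rounded up to 12, so 12 affirmative votes are needed; 9 voted in favor. Not satisfied.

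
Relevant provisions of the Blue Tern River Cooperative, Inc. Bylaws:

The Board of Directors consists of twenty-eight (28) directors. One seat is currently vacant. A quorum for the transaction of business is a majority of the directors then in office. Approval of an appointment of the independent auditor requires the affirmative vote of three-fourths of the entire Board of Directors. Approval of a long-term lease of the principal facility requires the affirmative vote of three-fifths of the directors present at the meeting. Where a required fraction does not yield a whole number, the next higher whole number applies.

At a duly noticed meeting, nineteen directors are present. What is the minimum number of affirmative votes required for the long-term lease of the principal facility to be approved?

12

The long-term lease of the principal facility requires three-fifths of the directors present (19).
3/5 of 19 = 11.40, rounded up to 12.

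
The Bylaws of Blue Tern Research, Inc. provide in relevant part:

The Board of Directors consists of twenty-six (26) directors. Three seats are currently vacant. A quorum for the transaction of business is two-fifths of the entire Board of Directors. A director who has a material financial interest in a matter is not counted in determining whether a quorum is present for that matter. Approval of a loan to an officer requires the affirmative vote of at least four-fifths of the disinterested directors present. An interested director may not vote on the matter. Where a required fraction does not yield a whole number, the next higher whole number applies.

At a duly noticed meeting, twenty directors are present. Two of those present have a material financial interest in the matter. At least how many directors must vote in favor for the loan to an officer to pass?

15

The loan to an officer requires four-fifths of the disinterested directors present (20 − 2 = 18).
4/5 of 18 = 14.40, rounded up to 15.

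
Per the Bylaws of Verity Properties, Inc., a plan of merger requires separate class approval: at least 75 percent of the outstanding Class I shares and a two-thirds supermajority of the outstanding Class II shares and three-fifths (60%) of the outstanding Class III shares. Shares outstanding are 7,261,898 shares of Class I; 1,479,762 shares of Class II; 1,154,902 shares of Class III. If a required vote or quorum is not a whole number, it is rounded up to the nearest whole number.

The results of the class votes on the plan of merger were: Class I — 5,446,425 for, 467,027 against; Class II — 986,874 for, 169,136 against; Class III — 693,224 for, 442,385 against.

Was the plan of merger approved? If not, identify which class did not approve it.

Class I: 3/4 of 7261898 = 5446423.50, rounded up to 5446424; 5,446,424 required, 5,446,425 in favor — approved.
Class II: 2/3 of 1479762 = 986508; 986,508 required, 986,874 in favor — approved.
Class III: 3/5 of 1154902 = 692941.20, rounded up to 692942; 692,942 required, 693,224 in favor — approved.

Approved — every class gave the required vote.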